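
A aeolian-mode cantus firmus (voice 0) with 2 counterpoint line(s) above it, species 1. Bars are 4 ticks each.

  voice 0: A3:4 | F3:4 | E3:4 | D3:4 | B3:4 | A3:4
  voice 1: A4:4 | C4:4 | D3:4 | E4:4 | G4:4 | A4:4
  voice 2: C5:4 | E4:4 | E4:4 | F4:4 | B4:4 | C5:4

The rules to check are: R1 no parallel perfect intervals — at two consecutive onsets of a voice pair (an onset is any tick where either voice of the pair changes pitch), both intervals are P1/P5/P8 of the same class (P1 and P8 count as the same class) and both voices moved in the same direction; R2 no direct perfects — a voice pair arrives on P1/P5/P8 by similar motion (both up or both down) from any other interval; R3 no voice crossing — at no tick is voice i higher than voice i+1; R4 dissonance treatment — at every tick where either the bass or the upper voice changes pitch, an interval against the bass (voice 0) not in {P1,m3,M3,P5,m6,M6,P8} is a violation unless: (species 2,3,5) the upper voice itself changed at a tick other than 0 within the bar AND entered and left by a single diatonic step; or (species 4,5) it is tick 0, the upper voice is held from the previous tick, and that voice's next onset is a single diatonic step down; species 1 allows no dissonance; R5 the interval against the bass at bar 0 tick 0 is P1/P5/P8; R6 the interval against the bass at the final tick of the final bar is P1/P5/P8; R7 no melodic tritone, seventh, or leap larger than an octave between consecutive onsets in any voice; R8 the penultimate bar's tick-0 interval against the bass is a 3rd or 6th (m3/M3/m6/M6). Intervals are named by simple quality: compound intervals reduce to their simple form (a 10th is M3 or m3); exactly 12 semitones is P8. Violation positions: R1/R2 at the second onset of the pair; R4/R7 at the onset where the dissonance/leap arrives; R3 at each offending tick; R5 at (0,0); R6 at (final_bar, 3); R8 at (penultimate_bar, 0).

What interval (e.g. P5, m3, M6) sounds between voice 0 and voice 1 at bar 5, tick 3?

voice 0=A3 voice 1=A4 -> P8

P8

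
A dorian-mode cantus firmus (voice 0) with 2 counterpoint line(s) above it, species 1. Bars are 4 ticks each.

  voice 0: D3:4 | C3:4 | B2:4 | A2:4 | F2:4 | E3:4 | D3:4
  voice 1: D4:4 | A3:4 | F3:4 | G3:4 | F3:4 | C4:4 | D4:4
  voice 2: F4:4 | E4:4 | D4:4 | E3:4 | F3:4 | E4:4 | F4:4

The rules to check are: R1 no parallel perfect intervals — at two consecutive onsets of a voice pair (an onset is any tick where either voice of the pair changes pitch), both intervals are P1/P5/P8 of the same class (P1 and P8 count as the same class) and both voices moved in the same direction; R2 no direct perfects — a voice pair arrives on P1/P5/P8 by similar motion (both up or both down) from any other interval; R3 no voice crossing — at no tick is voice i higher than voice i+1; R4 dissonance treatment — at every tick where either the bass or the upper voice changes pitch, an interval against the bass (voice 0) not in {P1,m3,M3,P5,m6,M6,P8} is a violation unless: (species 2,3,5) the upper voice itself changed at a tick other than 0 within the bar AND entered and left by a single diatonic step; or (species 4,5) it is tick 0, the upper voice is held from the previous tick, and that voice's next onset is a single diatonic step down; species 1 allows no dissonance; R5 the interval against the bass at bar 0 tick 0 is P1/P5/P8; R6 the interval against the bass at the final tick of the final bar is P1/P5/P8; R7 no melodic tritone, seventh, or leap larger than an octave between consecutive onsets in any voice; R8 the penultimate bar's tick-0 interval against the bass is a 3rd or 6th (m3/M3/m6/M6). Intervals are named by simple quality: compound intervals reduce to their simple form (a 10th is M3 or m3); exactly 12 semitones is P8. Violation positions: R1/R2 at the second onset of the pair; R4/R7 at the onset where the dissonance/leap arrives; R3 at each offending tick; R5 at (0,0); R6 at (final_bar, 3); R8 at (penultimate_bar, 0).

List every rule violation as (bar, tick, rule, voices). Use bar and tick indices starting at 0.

bar 0: v0=D3 v1=D4 v2=F4 downbeat m3
bar 1: v0=C3 v1=A3 v2=E4 downbeat M3
bar 2: v0=B2 v1=F3 v2=D4 downbeat m3
bar 3: v0=A2 v1=G3 v2=E3 downbeat P5
bar 4: v0=F2 v1=F3 v2=F3 downbeat P8
bar 5: v0=E3 v1=C4 v2=E4 downbeat P8
bar 6: v0=D3 v1=D4 v2=F4 downbeat m3
  -> R5 @ bar 0 tick 0 v(0, 2): opens on m3
  -> R2 @ bar 1 tick 0 v(1, 2): D4/F4 m3 -> A3/E4 P5 similar
  -> R4 @ bar 2 tick 0 v(0, 1): B2/F3 TT untreated
  -> R2 @ bar 3 tick 0 v(0, 2): B2/D4 m3 -> A2/E3 P5 similar
  -> R3 @ bar 3 tick 0 v(1, 2): G3 above E3
  -> R4 @ bar 3 tick 0 v(0, 1): A2/G3 m7 untreated
  -> R7 @ bar 3 tick 0 v(2,): D4->E3 leap 10st
  -> R3 @ bar 3 tick 1 v(1, 2): G3 above E3
  -> R3 @ bar 3 tick 2 v(1, 2): G3 above E3
  -> R3 @ bar 3 tick 3 v(1, 2): G3 above E3
  -> R2 @ bar 4 tick 0 v(0, 1): A2/G3 m7 -> F2/F3 P8 similar
  -> R1 @ bar 5 tick 0 v(0, 2): F2/F3 P8 -> E3/E4 P8 similar
  -> R7 @ bar 5 tick 0 v(0,): F2->E3 leap 11st
  -> R7 @ bar 5 tick 0 v(2,): F3->E4 leap 11st
  -> R8 @ bar 5 tick 0 v(0, 2): penult P8 not 3rd/6th
  -> R6 @ bar 6 tick 3 v(0, 2): closes on m3

(0, 0, R5, (0, 2))
(1, 0, R2, (1, 2))
(2, 0, R4, (0, 1))
(3, 0, R2, (0, 2))
(3, 0, R3, (1, 2))
(3, 0, R4, (0, 1))
(3, 0, R7, (2,))
(3, 1, R3, (1, 2))
(3, 2, R3, (1, 2))
(3, 3, R3, (1, 2))
(4, 0, R2, (0, 1))
(5, 0, R1, (0, 2))
(5, 0, R7, (0,))
(5, 0, R7, (2,))
(5, 0, R8, (0, 2))
(6, 3, R6, (0, 2))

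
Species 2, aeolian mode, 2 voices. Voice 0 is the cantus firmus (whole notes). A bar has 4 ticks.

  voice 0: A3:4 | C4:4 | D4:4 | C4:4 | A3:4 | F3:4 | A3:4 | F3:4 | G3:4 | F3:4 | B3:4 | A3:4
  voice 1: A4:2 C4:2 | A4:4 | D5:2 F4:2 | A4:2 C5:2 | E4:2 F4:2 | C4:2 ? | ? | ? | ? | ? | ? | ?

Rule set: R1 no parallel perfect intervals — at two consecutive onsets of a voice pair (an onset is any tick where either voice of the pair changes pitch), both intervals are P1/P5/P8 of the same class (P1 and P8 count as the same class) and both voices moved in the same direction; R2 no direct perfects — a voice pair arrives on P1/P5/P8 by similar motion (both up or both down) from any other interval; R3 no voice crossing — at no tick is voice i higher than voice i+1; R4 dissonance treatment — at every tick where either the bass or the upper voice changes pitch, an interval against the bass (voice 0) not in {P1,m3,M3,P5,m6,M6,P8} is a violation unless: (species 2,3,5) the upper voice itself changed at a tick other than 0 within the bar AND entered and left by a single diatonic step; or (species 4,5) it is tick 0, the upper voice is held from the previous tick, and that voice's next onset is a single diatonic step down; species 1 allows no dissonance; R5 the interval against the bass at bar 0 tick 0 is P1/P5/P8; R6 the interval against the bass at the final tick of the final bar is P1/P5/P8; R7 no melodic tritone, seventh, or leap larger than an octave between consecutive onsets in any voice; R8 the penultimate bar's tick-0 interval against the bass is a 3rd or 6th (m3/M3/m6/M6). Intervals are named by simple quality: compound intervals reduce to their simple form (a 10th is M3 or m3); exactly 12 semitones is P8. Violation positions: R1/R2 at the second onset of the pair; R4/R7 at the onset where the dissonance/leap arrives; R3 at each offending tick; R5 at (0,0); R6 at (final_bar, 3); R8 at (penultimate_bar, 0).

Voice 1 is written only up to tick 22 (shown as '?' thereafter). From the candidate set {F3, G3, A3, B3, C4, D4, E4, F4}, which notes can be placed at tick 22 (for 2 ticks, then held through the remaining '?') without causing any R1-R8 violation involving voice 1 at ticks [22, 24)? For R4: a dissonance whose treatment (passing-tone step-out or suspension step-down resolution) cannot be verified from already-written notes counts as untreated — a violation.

{A3, C4, D4, F3, F4}

F3: legal
G3: violates R4
A3: legal
B3: violates R4
C4: legal
D4: legal
E4: violates R4
F4: legal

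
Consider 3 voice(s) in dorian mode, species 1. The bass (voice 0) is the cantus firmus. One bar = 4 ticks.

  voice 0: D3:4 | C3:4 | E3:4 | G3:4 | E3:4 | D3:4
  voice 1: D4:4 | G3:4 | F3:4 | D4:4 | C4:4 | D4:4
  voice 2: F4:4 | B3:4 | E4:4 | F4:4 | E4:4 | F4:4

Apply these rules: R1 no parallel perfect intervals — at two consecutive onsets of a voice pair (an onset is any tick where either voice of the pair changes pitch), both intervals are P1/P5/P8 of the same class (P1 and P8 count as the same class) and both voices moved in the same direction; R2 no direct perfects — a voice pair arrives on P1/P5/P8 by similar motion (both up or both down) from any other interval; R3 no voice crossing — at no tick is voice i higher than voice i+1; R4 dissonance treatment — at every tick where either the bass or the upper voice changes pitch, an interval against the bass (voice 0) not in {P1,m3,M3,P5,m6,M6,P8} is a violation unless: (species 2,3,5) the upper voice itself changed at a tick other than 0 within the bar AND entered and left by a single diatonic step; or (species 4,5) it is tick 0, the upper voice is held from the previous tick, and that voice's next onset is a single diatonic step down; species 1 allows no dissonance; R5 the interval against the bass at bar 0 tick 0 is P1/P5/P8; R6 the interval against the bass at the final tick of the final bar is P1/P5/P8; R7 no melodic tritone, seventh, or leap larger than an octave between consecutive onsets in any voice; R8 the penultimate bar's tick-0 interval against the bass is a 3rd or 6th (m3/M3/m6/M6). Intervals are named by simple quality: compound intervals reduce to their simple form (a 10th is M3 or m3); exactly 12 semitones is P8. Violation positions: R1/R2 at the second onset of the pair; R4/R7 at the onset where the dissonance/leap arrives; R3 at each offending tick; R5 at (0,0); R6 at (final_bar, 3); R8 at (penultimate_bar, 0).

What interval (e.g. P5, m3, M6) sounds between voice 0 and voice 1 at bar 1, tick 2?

voice 0=C3 voice 1=G3 -> P5

P5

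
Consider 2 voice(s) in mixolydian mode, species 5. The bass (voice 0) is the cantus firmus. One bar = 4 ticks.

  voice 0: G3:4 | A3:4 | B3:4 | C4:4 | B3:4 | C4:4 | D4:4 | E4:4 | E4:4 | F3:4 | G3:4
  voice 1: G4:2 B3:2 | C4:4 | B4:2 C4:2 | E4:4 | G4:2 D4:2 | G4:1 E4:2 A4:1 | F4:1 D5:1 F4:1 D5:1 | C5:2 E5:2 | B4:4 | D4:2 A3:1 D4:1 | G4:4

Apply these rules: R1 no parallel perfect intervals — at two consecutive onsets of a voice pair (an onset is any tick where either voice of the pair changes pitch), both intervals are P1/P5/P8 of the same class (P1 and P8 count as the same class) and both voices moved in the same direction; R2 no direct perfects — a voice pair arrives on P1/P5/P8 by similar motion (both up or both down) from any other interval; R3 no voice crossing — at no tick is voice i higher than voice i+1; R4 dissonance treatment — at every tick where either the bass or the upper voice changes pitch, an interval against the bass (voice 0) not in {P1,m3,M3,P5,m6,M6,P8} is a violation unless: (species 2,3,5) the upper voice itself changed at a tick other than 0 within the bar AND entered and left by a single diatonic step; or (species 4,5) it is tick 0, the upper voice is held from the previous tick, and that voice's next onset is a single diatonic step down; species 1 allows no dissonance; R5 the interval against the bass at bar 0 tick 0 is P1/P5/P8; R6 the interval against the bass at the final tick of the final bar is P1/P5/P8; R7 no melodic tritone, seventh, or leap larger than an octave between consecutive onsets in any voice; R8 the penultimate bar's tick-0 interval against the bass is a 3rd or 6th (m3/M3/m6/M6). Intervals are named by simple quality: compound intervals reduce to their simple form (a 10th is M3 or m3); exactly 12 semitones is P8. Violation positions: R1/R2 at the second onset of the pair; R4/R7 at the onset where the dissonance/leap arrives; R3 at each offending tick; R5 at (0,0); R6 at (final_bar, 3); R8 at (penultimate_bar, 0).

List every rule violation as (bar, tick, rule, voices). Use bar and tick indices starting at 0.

(2, 0, R2, (0, 1))
(2, 0, R7, (1,))
(2, 2, R4, (0, 1))
(2, 2, R7, (1,))
(5, 0, R2, (0, 1))
(9, 0, R7, (0,))
(10, 0, R2, (0, 1))

bar 0: v0=G3 v1=G4 downbeat P8
bar 1: v0=A3 v1=C4 downbeat m3
bar 2: v0=B3 v1=B4 downbeat P8
bar 3: v0=C4 v1=E4 downbeat M3
bar 4: v0=B3 v1=G4 downbeat m6
bar 5: v0=C4 v1=G4 downbeat P5
bar 6: v0=D4 v1=F4 downbeat m3
bar 7: v0=E4 v1=C5 downbeat m6
bar 8: v0=E4 v1=B4 downbeat P5
bar 9: v0=F3 v1=D4 downbeat M6
bar 10: v0=G3 v1=G4 downbeat P8
  -> R2 @ bar 2 tick 0 v(0, 1): A3/C4 m3 -> B3/B4 P8 similar
  -> R7 @ bar 2 tick 0 v(1,): C4->B4 leap 11st
  -> R4 @ bar 2 tick 2 v(0, 1): B3/C4 m2 untreated
  -> R7 @ bar 2 tick 2 v(1,): B4->C4 leap 11st
  -> R2 @ bar 5 tick 0 v(0, 1): B3/D4 m3 -> C4/G4 P5 similar
  -> R7 @ bar 9 tick 0 v(0,): E4->F3 leap 11st
  -> R2 @ bar 10 tick 0 v(0, 1): F3/D4 M6 -> G3/G4 P8 similar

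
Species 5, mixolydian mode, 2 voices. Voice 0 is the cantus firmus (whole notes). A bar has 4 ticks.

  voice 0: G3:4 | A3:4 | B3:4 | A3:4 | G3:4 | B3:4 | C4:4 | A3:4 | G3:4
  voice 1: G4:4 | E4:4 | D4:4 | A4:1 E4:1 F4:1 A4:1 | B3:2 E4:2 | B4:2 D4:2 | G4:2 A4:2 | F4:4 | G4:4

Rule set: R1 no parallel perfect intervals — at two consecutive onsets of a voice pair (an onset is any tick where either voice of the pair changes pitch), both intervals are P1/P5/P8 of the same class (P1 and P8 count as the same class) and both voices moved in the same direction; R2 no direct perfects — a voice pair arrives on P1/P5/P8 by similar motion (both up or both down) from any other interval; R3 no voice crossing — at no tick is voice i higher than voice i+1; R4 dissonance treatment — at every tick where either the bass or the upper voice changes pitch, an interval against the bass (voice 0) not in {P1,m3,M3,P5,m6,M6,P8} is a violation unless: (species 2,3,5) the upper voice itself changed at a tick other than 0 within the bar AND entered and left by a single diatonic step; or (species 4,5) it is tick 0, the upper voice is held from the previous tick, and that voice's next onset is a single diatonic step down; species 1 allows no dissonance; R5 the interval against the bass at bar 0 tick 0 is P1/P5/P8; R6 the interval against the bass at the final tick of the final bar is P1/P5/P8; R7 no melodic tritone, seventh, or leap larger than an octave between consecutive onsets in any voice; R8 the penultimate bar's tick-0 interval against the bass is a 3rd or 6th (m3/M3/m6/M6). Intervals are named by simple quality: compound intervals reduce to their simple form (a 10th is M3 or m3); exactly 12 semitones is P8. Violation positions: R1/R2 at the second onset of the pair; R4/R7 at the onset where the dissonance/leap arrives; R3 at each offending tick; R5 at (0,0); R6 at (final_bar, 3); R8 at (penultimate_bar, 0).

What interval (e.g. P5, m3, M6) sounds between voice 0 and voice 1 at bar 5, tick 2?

m3

voice 0=B3 voice 1=D4 -> m3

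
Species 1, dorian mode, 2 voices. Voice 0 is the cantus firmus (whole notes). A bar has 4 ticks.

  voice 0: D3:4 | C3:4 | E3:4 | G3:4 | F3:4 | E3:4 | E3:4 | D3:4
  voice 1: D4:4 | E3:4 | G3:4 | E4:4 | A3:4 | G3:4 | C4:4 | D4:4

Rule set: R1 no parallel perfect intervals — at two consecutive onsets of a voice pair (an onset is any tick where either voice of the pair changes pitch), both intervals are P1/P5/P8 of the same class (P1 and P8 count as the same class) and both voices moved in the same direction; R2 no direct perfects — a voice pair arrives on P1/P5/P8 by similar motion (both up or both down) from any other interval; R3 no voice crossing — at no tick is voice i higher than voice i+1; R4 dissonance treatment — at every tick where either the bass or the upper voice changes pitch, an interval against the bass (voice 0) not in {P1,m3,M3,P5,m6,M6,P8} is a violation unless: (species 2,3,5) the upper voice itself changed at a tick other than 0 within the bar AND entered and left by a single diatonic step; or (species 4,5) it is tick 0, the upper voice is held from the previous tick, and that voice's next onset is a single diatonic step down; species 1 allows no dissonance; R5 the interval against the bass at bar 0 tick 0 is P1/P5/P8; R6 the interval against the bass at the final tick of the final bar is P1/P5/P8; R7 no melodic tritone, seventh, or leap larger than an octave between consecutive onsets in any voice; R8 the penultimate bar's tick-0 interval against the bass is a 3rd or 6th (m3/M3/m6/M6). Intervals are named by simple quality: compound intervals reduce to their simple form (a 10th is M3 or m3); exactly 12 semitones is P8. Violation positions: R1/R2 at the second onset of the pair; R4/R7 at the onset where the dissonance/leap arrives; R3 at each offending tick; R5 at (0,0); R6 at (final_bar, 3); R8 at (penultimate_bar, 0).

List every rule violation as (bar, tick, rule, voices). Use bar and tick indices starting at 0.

(1, 0, R7, (1,))

bar 0: v0=D3 v1=D4 downbeat P8
bar 1: v0=C3 v1=E3 downbeat M3
bar 2: v0=E3 v1=G3 downbeat m3
bar 3: v0=G3 v1=E4 downbeat M6
bar 4: v0=F3 v1=A3 downbeat M3
bar 5: v0=E3 v1=G3 downbeat m3
bar 6: v0=E3 v1=C4 downbeat m6
bar 7: v0=D3 v1=D4 downbeat P8
  -> R7 @ bar 1 tick 0 v(1,): D4->E3 leap 10st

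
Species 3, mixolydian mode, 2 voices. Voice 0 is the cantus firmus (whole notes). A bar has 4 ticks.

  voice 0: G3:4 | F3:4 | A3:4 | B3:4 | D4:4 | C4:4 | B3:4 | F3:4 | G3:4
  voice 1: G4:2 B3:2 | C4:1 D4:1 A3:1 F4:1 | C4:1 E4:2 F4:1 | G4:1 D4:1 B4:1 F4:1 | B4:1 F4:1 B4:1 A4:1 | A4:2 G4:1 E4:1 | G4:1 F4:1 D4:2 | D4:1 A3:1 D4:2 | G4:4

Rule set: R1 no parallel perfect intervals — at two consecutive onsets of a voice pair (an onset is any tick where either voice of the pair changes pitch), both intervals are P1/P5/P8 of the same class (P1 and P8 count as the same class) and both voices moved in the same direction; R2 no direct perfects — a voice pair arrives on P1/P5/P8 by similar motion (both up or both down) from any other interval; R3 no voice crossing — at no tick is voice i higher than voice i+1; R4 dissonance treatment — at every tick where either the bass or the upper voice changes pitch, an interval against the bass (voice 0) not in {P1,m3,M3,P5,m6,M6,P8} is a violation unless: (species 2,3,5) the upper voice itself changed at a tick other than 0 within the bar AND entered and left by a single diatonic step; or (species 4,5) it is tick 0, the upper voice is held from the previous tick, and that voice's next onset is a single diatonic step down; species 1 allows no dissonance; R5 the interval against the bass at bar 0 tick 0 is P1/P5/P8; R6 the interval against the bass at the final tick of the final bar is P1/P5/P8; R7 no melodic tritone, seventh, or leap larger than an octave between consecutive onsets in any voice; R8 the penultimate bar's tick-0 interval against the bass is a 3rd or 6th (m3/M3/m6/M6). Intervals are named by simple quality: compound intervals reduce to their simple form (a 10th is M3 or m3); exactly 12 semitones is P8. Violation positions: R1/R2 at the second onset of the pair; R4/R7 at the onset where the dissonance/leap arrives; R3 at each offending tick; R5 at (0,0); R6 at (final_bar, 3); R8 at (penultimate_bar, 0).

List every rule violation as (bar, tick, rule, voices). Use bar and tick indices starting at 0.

(3, 3, R4, (0, 1))
(3, 3, R7, (1,))
(4, 0, R7, (1,))
(4, 1, R7, (1,))
(4, 2, R7, (1,))
(6, 1, R4, (0, 1))
(7, 0, R7, (0,))
(8, 0, R2, (0, 1))

bar 0: v0=G3 v1=G4 downbeat P8
bar 1: v0=F3 v1=C4 downbeat P5
bar 2: v0=A3 v1=C4 downbeat m3
bar 3: v0=B3 v1=G4 downbeat m6
bar 4: v0=D4 v1=B4 downbeat M6
bar 5: v0=C4 v1=A4 downbeat M6
bar 6: v0=B3 v1=G4 downbeat m6
bar 7: v0=F3 v1=D4 downbeat M6
bar 8: v0=G3 v1=G4 downbeat P8
  -> R4 @ bar 3 tick 3 v(0, 1): B3/F4 TT untreated
  -> R7 @ bar 3 tick 3 v(1,): B4->F4 leap 6st
  -> R7 @ bar 4 tick 0 v(1,): F4->B4 leap 6st
  -> R7 @ bar 4 tick 1 v(1,): B4->F4 leap 6st
  -> R7 @ bar 4 tick 2 v(1,): F4->B4 leap 6st
  -> R4 @ bar 6 tick 1 v(0, 1): B3/F4 TT untreated
  -> R7 @ bar 7 tick 0 v(0,): B3->F3 leap 6st
  -> R2 @ bar 8 tick 0 v(0, 1): F3/D4 M6 -> G3/G4 P8 similar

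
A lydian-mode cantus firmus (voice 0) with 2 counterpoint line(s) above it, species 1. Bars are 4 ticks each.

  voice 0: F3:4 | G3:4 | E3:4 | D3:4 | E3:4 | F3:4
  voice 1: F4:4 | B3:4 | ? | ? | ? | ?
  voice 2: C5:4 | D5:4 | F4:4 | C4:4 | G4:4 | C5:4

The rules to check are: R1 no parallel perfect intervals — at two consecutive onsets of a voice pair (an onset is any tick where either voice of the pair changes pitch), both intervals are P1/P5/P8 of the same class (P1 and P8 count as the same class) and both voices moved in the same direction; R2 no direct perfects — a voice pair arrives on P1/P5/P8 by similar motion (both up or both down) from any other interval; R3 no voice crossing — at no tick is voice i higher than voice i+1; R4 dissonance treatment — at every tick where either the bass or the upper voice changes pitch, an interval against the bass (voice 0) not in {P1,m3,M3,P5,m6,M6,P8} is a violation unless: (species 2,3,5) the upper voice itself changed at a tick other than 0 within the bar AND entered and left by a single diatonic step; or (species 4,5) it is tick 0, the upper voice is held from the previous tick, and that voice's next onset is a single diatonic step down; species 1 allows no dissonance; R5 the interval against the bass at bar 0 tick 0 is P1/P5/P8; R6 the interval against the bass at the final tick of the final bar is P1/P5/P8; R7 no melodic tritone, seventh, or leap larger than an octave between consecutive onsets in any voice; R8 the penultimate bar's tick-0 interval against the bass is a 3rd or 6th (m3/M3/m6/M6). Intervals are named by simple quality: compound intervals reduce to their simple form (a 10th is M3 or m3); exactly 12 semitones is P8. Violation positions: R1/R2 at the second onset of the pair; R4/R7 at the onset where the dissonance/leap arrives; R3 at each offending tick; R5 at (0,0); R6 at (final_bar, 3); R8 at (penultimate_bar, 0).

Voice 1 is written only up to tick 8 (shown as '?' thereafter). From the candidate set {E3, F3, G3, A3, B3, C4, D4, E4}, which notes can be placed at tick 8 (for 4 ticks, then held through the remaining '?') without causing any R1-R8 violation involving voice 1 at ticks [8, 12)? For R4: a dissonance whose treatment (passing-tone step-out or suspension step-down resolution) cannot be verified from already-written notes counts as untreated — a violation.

{B3, C4, E4, G3}

E3: violates R2
F3: violates R2,R4,R7
G3: legal
A3: violates R4
B3: legal
C4: legal
D4: violates R4
E4: legal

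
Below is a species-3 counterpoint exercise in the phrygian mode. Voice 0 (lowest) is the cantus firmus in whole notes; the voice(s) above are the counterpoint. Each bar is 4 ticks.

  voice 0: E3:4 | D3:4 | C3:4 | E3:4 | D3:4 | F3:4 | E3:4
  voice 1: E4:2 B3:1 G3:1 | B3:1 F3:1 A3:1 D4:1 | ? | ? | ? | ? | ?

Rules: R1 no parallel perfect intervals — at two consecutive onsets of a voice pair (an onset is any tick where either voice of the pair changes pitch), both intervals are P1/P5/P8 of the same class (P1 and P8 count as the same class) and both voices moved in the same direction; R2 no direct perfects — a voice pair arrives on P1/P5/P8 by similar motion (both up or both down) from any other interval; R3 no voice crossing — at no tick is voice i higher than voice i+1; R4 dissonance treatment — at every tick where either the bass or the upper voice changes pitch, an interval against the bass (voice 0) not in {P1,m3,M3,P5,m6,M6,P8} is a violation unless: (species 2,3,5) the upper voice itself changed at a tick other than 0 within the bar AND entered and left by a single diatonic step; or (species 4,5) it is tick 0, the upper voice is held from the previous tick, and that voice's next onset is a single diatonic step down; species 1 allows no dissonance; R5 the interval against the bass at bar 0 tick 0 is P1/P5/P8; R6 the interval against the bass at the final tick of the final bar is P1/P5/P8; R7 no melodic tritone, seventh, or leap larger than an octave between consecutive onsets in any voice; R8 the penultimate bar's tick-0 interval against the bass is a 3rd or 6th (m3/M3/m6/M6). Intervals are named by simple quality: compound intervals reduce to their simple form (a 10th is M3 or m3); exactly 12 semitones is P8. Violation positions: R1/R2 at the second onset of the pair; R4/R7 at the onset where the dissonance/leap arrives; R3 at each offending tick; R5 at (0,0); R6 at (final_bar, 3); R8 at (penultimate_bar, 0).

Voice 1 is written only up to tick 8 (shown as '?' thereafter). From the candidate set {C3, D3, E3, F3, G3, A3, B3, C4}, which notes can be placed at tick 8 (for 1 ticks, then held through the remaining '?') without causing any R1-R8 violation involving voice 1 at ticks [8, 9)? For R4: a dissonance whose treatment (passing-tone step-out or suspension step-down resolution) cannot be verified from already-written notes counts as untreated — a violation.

{A3}

C3: violates R1,R7
D3: violates R4
E3: violates R7
F3: violates R4
G3: violates R2
A3: legal
B3: violates R4
C4: violates R1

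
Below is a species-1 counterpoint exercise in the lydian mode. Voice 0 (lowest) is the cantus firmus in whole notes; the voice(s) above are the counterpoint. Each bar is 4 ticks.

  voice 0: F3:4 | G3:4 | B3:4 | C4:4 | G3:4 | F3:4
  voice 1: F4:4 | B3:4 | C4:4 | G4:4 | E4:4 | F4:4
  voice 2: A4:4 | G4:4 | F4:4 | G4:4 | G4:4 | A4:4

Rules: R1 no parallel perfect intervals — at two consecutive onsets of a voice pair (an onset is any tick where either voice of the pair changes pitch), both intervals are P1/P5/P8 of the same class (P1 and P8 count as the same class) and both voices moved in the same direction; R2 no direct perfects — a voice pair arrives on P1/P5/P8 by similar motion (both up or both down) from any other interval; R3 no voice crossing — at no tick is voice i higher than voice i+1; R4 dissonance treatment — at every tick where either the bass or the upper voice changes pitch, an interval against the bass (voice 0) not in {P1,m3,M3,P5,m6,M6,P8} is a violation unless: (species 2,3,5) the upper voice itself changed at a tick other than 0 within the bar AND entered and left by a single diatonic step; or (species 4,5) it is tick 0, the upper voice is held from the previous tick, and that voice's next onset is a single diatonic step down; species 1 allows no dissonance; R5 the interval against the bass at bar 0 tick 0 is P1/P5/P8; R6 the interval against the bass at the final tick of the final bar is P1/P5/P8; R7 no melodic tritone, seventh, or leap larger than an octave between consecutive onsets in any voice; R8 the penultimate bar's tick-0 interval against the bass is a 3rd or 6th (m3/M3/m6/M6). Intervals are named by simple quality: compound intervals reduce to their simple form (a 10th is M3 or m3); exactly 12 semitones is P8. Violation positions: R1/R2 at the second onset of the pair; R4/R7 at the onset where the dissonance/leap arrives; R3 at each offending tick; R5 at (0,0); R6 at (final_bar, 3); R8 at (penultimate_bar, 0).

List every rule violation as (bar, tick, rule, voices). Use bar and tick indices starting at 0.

bar 0: v0=F3 v1=F4 v2=A4 downbeat M3
bar 1: v0=G3 v1=B3 v2=G4 downbeat P8
bar 2: v0=B3 v1=C4 v2=F4 downbeat TT
bar 3: v0=C4 v1=G4 v2=G4 downbeat P5
bar 4: v0=G3 v1=E4 v2=G4 downbeat P8
bar 5: v0=F3 v1=F4 v2=A4 downbeat M3
  -> R5 @ bar 0 tick 0 v(0, 2): opens on M3
  -> R7 @ bar 1 tick 0 v(1,): F4->B3 leap 6st
  -> R4 @ bar 2 tick 0 v(0, 1): B3/C4 m2 untreated
  -> R4 @ bar 2 tick 0 v(0, 2): B3/F4 TT untreated
  -> R2 @ bar 3 tick 0 v(0, 1): B3/C4 m2 -> C4/G4 P5 similar
  -> R2 @ bar 3 tick 0 v(0, 2): B3/F4 TT -> C4/G4 P5 similar
  -> R2 @ bar 3 tick 0 v(1, 2): C4/F4 P4 -> G4/G4 P1 similar
  -> R8 @ bar 4 tick 0 v(0, 2): penult P8 not 3rd/6th
  -> R6 @ bar 5 tick 3 v(0, 2): closes on M3

(0, 0, R5, (0, 2))
(1, 0, R7, (1,))
(2, 0, R4, (0, 1))
(2, 0, R4, (0, 2))
(3, 0, R2, (0, 1))
(3, 0, R2, (0, 2))
(3, 0, R2, (1, 2))
(4, 0, R8, (0, 2))
(5, 3, R6, (0, 2))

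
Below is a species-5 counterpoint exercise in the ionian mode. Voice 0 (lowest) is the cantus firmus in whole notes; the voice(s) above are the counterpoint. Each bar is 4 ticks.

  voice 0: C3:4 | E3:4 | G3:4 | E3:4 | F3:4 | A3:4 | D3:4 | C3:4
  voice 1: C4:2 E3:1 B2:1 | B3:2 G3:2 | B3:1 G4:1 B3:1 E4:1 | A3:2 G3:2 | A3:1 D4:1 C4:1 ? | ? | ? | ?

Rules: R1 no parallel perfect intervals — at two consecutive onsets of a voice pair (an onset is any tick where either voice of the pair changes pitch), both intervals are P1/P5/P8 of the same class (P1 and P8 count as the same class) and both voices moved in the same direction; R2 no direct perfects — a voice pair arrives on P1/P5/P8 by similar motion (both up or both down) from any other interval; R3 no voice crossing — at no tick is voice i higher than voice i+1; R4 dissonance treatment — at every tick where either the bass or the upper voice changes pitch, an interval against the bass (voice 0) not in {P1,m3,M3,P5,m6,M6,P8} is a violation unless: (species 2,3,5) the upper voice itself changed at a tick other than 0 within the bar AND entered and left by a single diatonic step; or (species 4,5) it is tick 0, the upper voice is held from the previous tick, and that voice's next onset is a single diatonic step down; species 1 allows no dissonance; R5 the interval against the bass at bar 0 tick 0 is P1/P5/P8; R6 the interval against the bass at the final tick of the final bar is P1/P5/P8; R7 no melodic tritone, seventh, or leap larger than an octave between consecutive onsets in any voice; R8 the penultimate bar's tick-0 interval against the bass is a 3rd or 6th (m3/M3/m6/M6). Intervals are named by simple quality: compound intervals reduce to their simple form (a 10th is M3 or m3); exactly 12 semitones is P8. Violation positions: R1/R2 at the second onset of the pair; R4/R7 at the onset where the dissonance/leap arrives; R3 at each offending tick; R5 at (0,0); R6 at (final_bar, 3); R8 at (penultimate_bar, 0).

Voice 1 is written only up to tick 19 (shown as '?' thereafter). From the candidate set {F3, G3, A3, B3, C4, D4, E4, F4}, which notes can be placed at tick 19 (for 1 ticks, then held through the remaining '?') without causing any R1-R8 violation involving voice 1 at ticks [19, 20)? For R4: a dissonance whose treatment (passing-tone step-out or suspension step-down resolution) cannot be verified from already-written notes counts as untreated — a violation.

F3: legal
G3: violates R4
A3: legal
B3: violates R4
C4: legal
D4: legal
E4: violates R4
F4: legal

{A3, C4, D4, F3, F4}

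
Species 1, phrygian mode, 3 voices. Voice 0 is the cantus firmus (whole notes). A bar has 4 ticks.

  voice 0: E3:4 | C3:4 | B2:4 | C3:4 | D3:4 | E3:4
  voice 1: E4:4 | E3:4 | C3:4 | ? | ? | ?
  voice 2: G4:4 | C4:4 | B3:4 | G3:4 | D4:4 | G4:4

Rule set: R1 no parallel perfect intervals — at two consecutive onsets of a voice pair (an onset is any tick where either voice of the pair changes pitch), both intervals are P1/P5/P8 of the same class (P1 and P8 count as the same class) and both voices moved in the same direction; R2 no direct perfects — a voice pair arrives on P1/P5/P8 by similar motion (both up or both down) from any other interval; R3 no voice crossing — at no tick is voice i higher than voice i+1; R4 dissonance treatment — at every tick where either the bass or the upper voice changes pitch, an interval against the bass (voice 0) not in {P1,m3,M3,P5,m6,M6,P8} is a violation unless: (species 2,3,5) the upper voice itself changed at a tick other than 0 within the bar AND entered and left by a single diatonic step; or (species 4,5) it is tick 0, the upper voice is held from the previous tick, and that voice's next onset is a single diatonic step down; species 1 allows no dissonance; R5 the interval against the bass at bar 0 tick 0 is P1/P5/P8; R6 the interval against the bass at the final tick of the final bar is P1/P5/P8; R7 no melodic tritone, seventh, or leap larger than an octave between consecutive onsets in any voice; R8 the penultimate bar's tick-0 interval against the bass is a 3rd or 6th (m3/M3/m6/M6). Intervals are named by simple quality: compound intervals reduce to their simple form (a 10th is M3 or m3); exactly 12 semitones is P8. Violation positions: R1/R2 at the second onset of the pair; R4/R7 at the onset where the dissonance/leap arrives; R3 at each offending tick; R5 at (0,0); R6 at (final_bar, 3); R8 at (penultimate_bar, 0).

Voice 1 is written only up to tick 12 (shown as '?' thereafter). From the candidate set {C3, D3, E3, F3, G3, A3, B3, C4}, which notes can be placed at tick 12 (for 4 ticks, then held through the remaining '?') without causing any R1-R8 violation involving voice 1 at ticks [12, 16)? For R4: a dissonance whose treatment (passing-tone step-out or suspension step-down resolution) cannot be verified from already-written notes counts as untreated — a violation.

{C3, E3}

C3: legal
D3: violates R4
E3: legal
F3: violates R4
G3: violates R2
A3: violates R3
B3: violates R3,R4,R7
C4: violates R2,R3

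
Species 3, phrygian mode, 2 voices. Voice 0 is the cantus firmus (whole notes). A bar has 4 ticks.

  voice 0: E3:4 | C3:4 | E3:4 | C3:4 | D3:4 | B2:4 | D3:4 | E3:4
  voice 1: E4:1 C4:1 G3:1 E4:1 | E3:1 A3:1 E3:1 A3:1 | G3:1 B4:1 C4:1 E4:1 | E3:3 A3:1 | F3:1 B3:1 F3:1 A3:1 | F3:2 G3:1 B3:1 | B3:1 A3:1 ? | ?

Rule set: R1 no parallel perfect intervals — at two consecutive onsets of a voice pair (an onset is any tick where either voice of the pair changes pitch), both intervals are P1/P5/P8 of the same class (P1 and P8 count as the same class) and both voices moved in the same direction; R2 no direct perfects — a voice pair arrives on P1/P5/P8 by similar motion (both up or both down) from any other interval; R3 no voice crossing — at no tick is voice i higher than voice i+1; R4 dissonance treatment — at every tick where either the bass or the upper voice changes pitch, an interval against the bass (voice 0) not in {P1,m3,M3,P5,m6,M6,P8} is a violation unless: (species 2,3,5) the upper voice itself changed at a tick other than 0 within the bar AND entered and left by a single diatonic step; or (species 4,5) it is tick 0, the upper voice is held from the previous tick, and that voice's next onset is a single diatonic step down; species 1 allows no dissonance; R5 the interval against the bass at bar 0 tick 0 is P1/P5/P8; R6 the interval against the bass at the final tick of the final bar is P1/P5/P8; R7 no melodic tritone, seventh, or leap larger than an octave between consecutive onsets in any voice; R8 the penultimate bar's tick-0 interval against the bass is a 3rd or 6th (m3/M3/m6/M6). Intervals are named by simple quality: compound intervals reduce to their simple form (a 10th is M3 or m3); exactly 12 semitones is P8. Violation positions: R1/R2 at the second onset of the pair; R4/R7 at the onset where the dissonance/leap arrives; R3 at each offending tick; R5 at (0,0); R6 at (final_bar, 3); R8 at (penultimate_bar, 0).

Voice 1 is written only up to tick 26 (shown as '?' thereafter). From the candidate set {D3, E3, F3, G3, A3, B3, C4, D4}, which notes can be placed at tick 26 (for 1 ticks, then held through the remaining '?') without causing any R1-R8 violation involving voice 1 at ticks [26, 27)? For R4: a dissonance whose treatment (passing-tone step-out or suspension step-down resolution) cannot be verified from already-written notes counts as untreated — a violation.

D3: legal
E3: violates R4
F3: legal
G3: violates R4
A3: legal
B3: legal
C4: violates R4
D4: legal

{A3, B3, D3, D4, F3}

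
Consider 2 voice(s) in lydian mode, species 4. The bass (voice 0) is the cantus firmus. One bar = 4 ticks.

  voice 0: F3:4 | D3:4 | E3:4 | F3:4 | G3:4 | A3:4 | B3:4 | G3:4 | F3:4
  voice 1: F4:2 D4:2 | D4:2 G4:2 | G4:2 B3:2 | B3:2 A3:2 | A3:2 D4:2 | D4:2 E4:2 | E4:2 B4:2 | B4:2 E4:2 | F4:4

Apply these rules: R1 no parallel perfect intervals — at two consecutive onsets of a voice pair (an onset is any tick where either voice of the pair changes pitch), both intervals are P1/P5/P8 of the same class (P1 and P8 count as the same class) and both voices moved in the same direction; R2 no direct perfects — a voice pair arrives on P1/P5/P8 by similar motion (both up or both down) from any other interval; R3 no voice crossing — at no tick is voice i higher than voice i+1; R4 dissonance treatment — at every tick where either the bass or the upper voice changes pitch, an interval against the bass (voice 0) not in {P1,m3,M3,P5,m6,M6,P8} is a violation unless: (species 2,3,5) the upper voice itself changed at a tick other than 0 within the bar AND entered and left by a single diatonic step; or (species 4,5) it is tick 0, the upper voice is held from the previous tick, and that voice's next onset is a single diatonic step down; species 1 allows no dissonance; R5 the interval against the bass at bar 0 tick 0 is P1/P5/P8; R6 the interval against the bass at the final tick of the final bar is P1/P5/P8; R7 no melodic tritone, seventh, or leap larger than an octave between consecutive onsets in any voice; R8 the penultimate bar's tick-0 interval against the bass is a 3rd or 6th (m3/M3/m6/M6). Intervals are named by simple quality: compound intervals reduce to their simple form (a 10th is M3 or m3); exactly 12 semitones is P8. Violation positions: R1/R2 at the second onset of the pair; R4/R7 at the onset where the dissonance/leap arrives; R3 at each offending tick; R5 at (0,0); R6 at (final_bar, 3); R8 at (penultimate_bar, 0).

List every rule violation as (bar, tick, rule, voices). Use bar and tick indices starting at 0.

(1, 2, R4, (0, 1))
(4, 0, R4, (0, 1))
(5, 0, R4, (0, 1))
(6, 0, R4, (0, 1))

bar 0: v0=F3 v1=F4 downbeat P8
bar 1: v0=D3 v1=D4 downbeat P8
bar 2: v0=E3 v1=G4 downbeat m3
bar 3: v0=F3 v1=B3 downbeat TT
bar 4: v0=G3 v1=A3 downbeat M2
bar 5: v0=A3 v1=D4 downbeat P4
bar 6: v0=B3 v1=E4 downbeat P4
bar 7: v0=G3 v1=B4 downbeat M3
bar 8: v0=F3 v1=F4 downbeat P8
  -> R4 @ bar 1 tick 2 v(0, 1): D3/G4 P4 untreated
  -> R4 @ bar 4 tick 0 v(0, 1): G3/A3 M2 untreated
  -> R4 @ bar 5 tick 0 v(0, 1): A3/D4 P4 untreated
  -> R4 @ bar 6 tick 0 v(0, 1): B3/E4 P4 untreated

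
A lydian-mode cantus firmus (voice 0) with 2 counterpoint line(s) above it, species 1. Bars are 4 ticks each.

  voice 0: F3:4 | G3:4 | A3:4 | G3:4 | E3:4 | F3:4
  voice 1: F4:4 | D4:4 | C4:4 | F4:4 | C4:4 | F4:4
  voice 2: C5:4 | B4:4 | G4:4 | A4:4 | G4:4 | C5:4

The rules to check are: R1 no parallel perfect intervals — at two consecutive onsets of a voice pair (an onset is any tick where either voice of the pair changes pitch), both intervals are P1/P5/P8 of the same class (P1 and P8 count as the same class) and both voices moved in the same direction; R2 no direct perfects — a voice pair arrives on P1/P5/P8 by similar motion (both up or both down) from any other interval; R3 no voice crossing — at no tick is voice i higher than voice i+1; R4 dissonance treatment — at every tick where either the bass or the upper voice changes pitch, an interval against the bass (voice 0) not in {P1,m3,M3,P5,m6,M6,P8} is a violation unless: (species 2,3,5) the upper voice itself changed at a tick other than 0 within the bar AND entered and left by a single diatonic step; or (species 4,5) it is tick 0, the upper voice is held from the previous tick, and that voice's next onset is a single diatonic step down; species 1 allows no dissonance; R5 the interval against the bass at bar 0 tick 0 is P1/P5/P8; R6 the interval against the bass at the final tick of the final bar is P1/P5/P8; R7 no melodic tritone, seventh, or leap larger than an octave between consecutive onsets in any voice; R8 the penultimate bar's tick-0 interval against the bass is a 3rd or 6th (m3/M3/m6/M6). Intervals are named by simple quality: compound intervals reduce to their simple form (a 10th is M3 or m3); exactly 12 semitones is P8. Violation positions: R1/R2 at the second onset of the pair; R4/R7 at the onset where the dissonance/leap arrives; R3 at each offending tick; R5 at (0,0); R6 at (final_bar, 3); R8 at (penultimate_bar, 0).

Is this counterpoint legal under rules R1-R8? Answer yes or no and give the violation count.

No (8 violations)

bar 0: v0=F3 v1=F4 v2=C5 (P5)
bar 1: v0=G3 v1=D4 v2=B4 (M3)
bar 2: v0=A3 v1=C4 v2=G4 (m7)
bar 3: v0=G3 v1=F4 v2=A4 (M2)
bar 4: v0=E3 v1=C4 v2=G4 (m3)
bar 5: v0=F3 v1=F4 v2=C5 (P5)
  R2 @ bar2.0: D4/B4 M6 -> C4/G4 P5 similar
  R4 @ bar2.0: A3/G4 m7 untreated
  R4 @ bar3.0: G3/F4 m7 untreated
  R4 @ bar3.0: G3/A4 M2 untreated
  R2 @ bar4.0: F4/A4 M3 -> C4/G4 P5 similar
  R1 @ bar5.0: C4/G4 P5 -> F4/C5 P5 similar
  R2 @ bar5.0: E3/C4 m6 -> F3/F4 P8 similar
  R2 @ bar5.0: E3/G4 m3 -> F3/C5 P5 similar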